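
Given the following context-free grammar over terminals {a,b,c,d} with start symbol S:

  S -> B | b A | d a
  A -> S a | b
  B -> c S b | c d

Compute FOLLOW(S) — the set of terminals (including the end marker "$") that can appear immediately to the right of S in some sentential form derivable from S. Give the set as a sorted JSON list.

Compute FIRST by fixpoint:
iter 1:
  A via A→b: +{b}
  B via B→c S b: +{c}
  S via S→B: +{c}
  S via S→b A: +{b}
  S via S→d a: +{d}
  FIRST[S]={b,c,d}  FIRST[A]={b}  FIRST[B]={c}
iter 2:
  A via A→S a: +{c,d}
  FIRST[S]={b,c,d}  FIRST[A]={b,c,d}  FIRST[B]={c}
iter 3: — fixpoint
  FIRST[S]={b,c,d}  FIRST[A]={b,c,d}  FIRST[B]={c}

FOLLOW iteration:
seed FOLLOW(S) with $
pass 1:
  A→S a: FOLLOW(S) ⊇ FIRST(a) = {a}; new: +{a}
  B→c S b: FOLLOW(S) ⊇ FIRST(b) = {b}; new: +{b}
  S→B: FOLLOW(B) ⊇ FOLLOW(S) ⊇ {$,a,b}; new: +{$,a,b}
  S→b A: FOLLOW(A) ⊇ FOLLOW(S) ⊇ {$,a,b}; new: +{$,a,b}
  FOLLOW(S)={$,a,b}  FOLLOW(A)={$,a,b}  FOLLOW(B)={$,a,b}
pass 2: done
  FOLLOW(S)={$,a,b}  FOLLOW(A)={$,a,b}  FOLLOW(B)={$,a,b}

FOLLOW(S) = ["$", "a", "b"]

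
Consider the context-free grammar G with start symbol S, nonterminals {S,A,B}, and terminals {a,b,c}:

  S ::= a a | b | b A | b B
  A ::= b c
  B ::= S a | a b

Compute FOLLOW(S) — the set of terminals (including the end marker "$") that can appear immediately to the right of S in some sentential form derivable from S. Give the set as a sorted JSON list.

FIRST iteration:
iter 1:
  A via A→b c: +{b}
  B via B→a b: +{a}
  S via S→a a: +{a}
  S via S→b: +{b}
  FIRST(S)={a,b}  FIRST(A)={b}  FIRST(B)={a}
iter 2:
  B via B→S a: +{b}
  FIRST(S)={a,b}  FIRST(A)={b}  FIRST(B)={a,b}
iter 3: done
  FIRST(S)={a,b}  FIRST(A)={b}  FIRST(B)={a,b}

FOLLOW sets:
seed FOLLOW(S) with $
iter 1:
  B→S a: FOLLOW(S) ⊇ FIRST(a) = {a}; new: +{a}
  S→b A: FOLLOW(A) ⊇ FOLLOW(S) ⊇ {$,a}; new: +{$,a}
  S→b B: FOLLOW(B) ⊇ FOLLOW(S) ⊇ {$,a}; new: +{$,a}
  FOLLOW[S]={$,a}  FOLLOW[A]={$,a}  FOLLOW[B]={$,a}
iter 2: (stable)
  FOLLOW[S]={$,a}  FOLLOW[A]={$,a}  FOLLOW[B]={$,a}

FOLLOW(S) = ["$", "a"]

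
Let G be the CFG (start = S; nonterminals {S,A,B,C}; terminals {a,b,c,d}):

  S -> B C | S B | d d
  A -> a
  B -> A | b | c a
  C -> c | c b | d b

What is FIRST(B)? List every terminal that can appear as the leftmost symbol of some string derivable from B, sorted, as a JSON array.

FIRST sets, iterate to fixpoint:
iter 1:
  A via A→a: +{a}
  B via B→A: +{a}
  B via B→b: +{b}
  B via B→c a: +{c}
  C via C→c: +{c}
  C via C→d b: +{d}
  S via S→B C: +{a,b,c}
  S via S→d d: +{d}
  S: {a,b,c,d}  A: {a}  B: {a,b,c}  C: {c,d}
iter 2: done
  S: {a,b,c,d}  A: {a}  B: {a,b,c}  C: {c,d}

FIRST(B) = ["a", "b", "c"]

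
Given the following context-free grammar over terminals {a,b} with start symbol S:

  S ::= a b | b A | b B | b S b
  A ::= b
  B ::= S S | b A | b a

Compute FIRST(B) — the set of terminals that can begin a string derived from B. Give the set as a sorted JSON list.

Compute FIRST by fixpoint:
pass 1:
  A via A→b: +{b}
  B via B→b A: +{b}
  S via S→a b: +{a}
  S via S→b A: +{b}
  FIRST(S)={a,b}  FIRST(A)={b}  FIRST(B)={b}
pass 2:
  B via B→S S: +{a}
  FIRST(S)={a,b}  FIRST(A)={b}  FIRST(B)={a,b}
pass 3: (no change)
  FIRST(S)={a,b}  FIRST(A)={b}  FIRST(B)={a,b}

FIRST(B) = ["a", "b"]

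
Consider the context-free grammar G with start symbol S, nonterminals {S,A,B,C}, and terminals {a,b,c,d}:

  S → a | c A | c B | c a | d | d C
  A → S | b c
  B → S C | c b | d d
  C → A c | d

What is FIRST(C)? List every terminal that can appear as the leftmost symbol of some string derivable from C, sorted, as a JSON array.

Compute FIRST by fixpoint:
iter 1:
  A via A→b c: +{b}
  B via B→c b: +{c}
  B via B→d d: +{d}
  C via C→A c: +{b}
  C via C→d: +{d}
  S via S→a: +{a}
  S via S→c A: +{c}
  S via S→d: +{d}
  FIRST(S)={a,c,d}  FIRST(A)={b}  FIRST(B)={c,d}  FIRST(C)={b,d}
iter 2:
  A via A→S: +{a,c,d}
  B via B→S C: +{a}
  C via C→A c: +{a,c}
  FIRST(S)={a,c,d}  FIRST(A)={a,b,c,d}  FIRST(B)={a,c,d}  FIRST(C)={a,b,c,d}
iter 3: (no change)
  FIRST(S)={a,c,d}  FIRST(A)={a,b,c,d}  FIRST(B)={a,c,d}  FIRST(C)={a,b,c,d}

FIRST(C) = ["a", "b", "c", "d"]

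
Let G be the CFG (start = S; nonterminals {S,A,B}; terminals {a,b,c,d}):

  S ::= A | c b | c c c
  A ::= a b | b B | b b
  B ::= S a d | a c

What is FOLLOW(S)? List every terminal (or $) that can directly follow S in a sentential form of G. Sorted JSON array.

FIRST iteration:
round 1:
  A via A→a b: +{a}
  A via A→b B: +{b}
  B via B→a c: +{a}
  S via S→A: +{a,b}
  S via S→c b: +{c}
  FIRST(S)={a,b,c}  FIRST(A)={a,b}  FIRST(B)={a}
round 2:
  B via B→S a d: +{b,c}
  FIRST(S)={a,b,c}  FIRST(A)={a,b}  FIRST(B)={a,b,c}
round 3: done
  FIRST(S)={a,b,c}  FIRST(A)={a,b}  FIRST(B)={a,b,c}

Compute FOLLOW by fixpoint:
initialize: $ ∈ FOLLOW(S)
iter 1:
  B→S a d: FOLLOW(S) ⊇ FIRST(a) = {a}; new: +{a}
  S→A: FOLLOW(A) ⊇ FOLLOW(S) ⊇ {$,a}; new: +{$,a}
  S: {$,a}  A: {$,a}  B: {}
iter 2:
  A→b B: FOLLOW(B) ⊇ FOLLOW(A) ⊇ {$,a}; new: +{$,a}
  S: {$,a}  A: {$,a}  B: {$,a}
iter 3: (no change)
  S: {$,a}  A: {$,a}  B: {$,a}

FOLLOW(S) = ["$", "a"]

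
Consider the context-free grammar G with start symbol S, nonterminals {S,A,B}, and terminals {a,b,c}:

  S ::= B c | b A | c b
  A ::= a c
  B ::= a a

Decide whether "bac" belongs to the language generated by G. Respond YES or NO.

Convert to CNF:
  S -> B T1 | T1 T2 | T2 A
  A -> T0 T1
  B -> T0 T0
  T0 -> a
  T1 -> c
  T2 -> b

CYK fill:
  T[0,0] 'b' = {T2}  orig:{}
  T[1,1] 'a' = {T0}  orig:{}
  T[2,2] 'c' = {T1}  orig:{}
  T[0,1] 'ba' = ∅
  T[1,2] 'ac' = {A}
  T[0,2] 'bac' = {S}

S ∈ T[0,2] ⇒ YES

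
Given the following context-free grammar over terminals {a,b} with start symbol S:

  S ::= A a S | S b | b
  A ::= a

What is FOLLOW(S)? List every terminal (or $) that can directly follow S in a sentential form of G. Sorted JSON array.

FIRST iteration:
iter 1:
  A via A→a: +{a}
  S via S→A a S: +{a}
  S via S→b: +{b}
  FIRST(S)={a,b}  FIRST(A)={a}
iter 2: (stable)
  FIRST(S)={a,b}  FIRST(A)={a}

FOLLOW iteration:
FOLLOW(S) := {$}
iter 1:
  S→A a S: FOLLOW(A) ⊇ FIRST(a) = {a}; new: +{a}
  S→S b: FOLLOW(S) ⊇ FIRST(b) = {b}; new: +{b}
  FOLLOW[S]={$,b}  FOLLOW[A]={a}
iter 2: — fixpoint
  FOLLOW[S]={$,b}  FOLLOW[A]={a}

FOLLOW(S) = ["$", "b"]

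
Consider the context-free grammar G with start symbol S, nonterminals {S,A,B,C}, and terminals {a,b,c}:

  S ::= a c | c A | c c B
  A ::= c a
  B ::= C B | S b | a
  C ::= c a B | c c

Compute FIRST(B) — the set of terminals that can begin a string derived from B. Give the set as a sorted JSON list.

Compute FIRST by fixpoint:
round 1:
  A via A→c a: +{c}
  B via B→a: +{a}
  C via C→c a B: +{c}
  S via S→a c: +{a}
  S via S→c A: +{c}
  FIRST(S)={a,c}  FIRST(A)={c}  FIRST(B)={a}  FIRST(C)={c}
round 2:
  B via B→C B: +{c}
  FIRST(S)={a,c}  FIRST(A)={c}  FIRST(B)={a,c}  FIRST(C)={c}
round 3: (stable)
  FIRST(S)={a,c}  FIRST(A)={c}  FIRST(B)={a,c}  FIRST(C)={c}

FIRST(B) = ["a", "c"]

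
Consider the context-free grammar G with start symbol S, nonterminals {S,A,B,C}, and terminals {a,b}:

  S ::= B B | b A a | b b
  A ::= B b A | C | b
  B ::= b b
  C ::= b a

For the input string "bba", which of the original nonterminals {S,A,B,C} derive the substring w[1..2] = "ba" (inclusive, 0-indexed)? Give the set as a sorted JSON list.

Convert to CNF:
  S -> B B | T0 T0 | T0 X3
  A -> B X2 | T0 T1 | b
  B -> T0 T0
  C -> T0 T1
  T0 -> b
  T1 -> a
  X2 -> T0 A
  X3 -> A T1

CYK fill, restricted to cells inside w[1..2]:
  T[1,1] 'b' = {A,T0}  orig:{A}
  T[2,2] 'a' = {T1}  orig:{}
  T[1,2] 'ba' = {A,C,X3}  orig:{A,C}

Original NTs in T[1,2] deriving "ba": ["A", "C"]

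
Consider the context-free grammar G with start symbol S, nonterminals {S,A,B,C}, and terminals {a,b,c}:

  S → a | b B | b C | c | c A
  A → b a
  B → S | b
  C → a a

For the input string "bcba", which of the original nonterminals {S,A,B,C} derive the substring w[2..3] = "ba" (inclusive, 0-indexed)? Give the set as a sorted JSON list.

CNF form of G:
  S -> T0 B | T0 C | T2 A | a | c
  A -> T0 T1
  B -> T0 B | T0 C | T2 A | a | b | c
  C -> T1 T1
  T0 -> b
  T1 -> a
  T2 -> c

Fill CYK table bottom-up, restricted to cells inside w[2..3]:
  cell(2,2) b: {B,T0}  orig:{B}
  cell(3,3) a: {B,S,T1}  orig:{B,S}
  cell(2,3) ba: {A,B,S}

Original NTs in T[2,3] deriving "ba": ["A", "B", "S"]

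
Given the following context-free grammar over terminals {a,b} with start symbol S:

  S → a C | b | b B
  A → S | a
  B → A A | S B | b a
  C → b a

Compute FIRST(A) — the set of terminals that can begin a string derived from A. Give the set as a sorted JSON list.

FIRST iteration:
iter 1:
  A via A→a: +{a}
  B via B→A A: +{a}
  B via B→b a: +{b}
  C via C→b a: +{b}
  S via S→a C: +{a}
  S via S→b: +{b}
  FIRST(S)={a,b}  FIRST(A)={a}  FIRST(B)={a,b}  FIRST(C)={b}
iter 2:
  A via A→S: +{b}
  FIRST(S)={a,b}  FIRST(A)={a,b}  FIRST(B)={a,b}  FIRST(C)={b}
iter 3: done
  FIRST(S)={a,b}  FIRST(A)={a,b}  FIRST(B)={a,b}  FIRST(C)={b}

FIRST(A) = ["a", "b"]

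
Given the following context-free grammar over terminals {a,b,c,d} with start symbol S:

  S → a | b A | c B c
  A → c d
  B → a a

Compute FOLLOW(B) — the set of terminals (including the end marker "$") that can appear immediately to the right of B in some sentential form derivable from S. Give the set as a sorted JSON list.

Compute FIRST by fixpoint:
iter 1:
  A via A→c d: +{c}
  B via B→a a: +{a}
  S via S→a: +{a}
  S via S→b A: +{b}
  S via S→c B c: +{c}
  FIRST[S]={a,b,c}  FIRST[A]={c}  FIRST[B]={a}
iter 2: (stable)
  FIRST[S]={a,b,c}  FIRST[A]={c}  FIRST[B]={a}

FOLLOW sets:
FOLLOW(S) := {$}
pass 1:
  S→b A: FOLLOW(A) ⊇ FOLLOW(S) ⊇ {$}; new: +{$}
  S→c B c: FOLLOW(B) ⊇ FIRST(c) = {c}; new: +{c}
  FOLLOW[S]={$}  FOLLOW[A]={$}  FOLLOW[B]={c}
pass 2: — fixpoint
  FOLLOW[S]={$}  FOLLOW[A]={$}  FOLLOW[B]={c}

FOLLOW(B) = ["c"]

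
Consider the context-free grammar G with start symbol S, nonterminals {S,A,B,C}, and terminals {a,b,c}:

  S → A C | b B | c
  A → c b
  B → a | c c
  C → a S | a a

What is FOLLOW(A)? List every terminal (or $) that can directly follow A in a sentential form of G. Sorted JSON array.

Compute FIRST by fixpoint:
[1]
  A via A→c b: +{c}
  B via B→a: +{a}
  B via B→c c: +{c}
  C via C→a S: +{a}
  S via S→A C: +{c}
  S via S→b B: +{b}
  FIRST(S)={b,c}  FIRST(A)={c}  FIRST(B)={a,c}  FIRST(C)={a}
[2] — fixpoint
  FIRST(S)={b,c}  FIRST(A)={c}  FIRST(B)={a,c}  FIRST(C)={a}

FOLLOW sets:
initialize: $ ∈ FOLLOW(S)
round 1:
  S→A C: FOLLOW(A) ⊇ FIRST(C) = {a}; new: +{a}
  S→A C: FOLLOW(C) ⊇ FOLLOW(S) ⊇ {$}; new: +{$}
  S→b B: FOLLOW(B) ⊇ FOLLOW(S) ⊇ {$}; new: +{$}
  S: {$}  A: {a}  B: {$}  C: {$}
round 2: (stable)
  S: {$}  A: {a}  B: {$}  C: {$}

FOLLOW(A) = ["a"]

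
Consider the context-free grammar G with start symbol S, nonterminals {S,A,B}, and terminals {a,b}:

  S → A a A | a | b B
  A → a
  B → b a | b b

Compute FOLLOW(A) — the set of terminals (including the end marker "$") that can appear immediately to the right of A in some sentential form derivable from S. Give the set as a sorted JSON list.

FIRST sets, iterate to fixpoint:
round 1:
  A via A→a: +{a}
  B via B→b a: +{b}
  S via S→A a A: +{a}
  S via S→b B: +{b}
  FIRST(S)={a,b}  FIRST(A)={a}  FIRST(B)={b}
round 2: — fixpoint
  FIRST(S)={a,b}  FIRST(A)={a}  FIRST(B)={b}

Compute FOLLOW by fixpoint:
initialize: $ ∈ FOLLOW(S)
iter 1:
  S→A a A: FOLLOW(A) ⊇ FIRST(a) = {a}; new: +{a}
  S→A a A: FOLLOW(A) ⊇ FOLLOW(S) ⊇ {$}; new: +{$}
  S→b B: FOLLOW(B) ⊇ FOLLOW(S) ⊇ {$}; new: +{$}
  FOLLOW(S)={$}  FOLLOW(A)={$,a}  FOLLOW(B)={$}
iter 2: done
  FOLLOW(S)={$}  FOLLOW(A)={$,a}  FOLLOW(B)={$}

FOLLOW(A) = ["$", "a"]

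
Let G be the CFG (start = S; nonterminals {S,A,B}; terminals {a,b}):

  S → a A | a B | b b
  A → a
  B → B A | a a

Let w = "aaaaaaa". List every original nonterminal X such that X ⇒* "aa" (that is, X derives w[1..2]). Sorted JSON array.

CNF form of G:
  S -> T0 A | T0 B | T1 T1
  A -> a
  B -> B A | T0 T0
  T0 -> a
  T1 -> b

CYK fill — only the sub-triangle for w[1..2]:
  cell(1,1) a: {A,T0}  orig:{A}
  cell(2,2) a: {A,T0}  orig:{A}
  cell(1,2) aa: {B,S}

Original NTs in T[1,2] deriving "aa": ["B", "S"]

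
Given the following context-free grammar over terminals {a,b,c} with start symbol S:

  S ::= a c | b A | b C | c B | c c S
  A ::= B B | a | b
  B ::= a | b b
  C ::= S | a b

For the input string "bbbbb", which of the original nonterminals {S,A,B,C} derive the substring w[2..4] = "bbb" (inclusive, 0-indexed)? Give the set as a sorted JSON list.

Convert to CNF:
  S -> T0 A | T0 C | T1 T2 | T2 B | T2 X4
  A -> B B | a | b
  B -> T0 T0 | a
  C -> T0 A | T0 C | T1 T0 | T1 T2 | T2 B | T2 X3
  T0 -> b
  T1 -> a
  T2 -> c
  X3 -> T2 S
  X4 -> T2 S

Fill CYK table bottom-up, restricted to cells inside w[2..4]:
  [2..2]={A,T0}  "b"  orig:{A}
  [3..3]={A,T0}  "b"  orig:{A}
  [4..4]={A,T0}  "b"  orig:{A}
  [2..3]={B,C,S}  "bb"
  [3..4]={B,C,S}  "bb"
  [2..4]={C,S}  "bbb"

Original NTs in T[2,4] deriving "bbb": ["C", "S"]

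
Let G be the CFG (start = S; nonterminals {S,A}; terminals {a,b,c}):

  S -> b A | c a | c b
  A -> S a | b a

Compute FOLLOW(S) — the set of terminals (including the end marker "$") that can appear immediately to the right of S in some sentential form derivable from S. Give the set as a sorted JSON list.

Compute FIRST by fixpoint:
round 1:
  A via A→b a: +{b}
  S via S→b A: +{b}
  S via S→c a: +{c}
  S: {b,c}  A: {b}
round 2:
  A via A→S a: +{c}
  S: {b,c}  A: {b,c}
round 3: — fixpoint
  S: {b,c}  A: {b,c}

Compute FOLLOW by fixpoint:
FOLLOW(S) := {$}
pass 1:
  A→S a: FOLLOW(S) ⊇ FIRST(a) = {a}; new: +{a}
  S→b A: FOLLOW(A) ⊇ FOLLOW(S) ⊇ {$,a}; new: +{$,a}
  S: {$,a}  A: {$,a}
pass 2: (no change)
  S: {$,a}  A: {$,a}

FOLLOW(S) = ["$", "a"]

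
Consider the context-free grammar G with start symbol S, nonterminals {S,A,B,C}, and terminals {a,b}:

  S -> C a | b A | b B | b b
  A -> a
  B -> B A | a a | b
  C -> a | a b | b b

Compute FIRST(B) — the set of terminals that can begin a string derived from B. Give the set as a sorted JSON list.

FIRST sets, iterate to fixpoint:
round 1:
  A via A→a: +{a}
  B via B→a a: +{a}
  B via B→b: +{b}
  C via C→a: +{a}
  C via C→b b: +{b}
  S via S→C a: +{a,b}
  S: {a,b}  A: {a}  B: {a,b}  C: {a,b}
round 2: — fixpoint
  S: {a,b}  A: {a}  B: {a,b}  C: {a,b}

FIRST(B) = ["a", "b"]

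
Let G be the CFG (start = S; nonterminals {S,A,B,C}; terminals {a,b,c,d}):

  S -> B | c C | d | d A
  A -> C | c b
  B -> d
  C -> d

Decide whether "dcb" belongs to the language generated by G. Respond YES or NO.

CNF form of G:
  S -> T0 C | T2 A | d
  A -> T0 T1 | d
  B -> d
  C -> d
  T0 -> c
  T1 -> b
  T2 -> d

CYK table (by increasing span):
  [0..0]={A,B,C,S,T2}  "d"  orig:{A,B,C,S}
  [1..1]={T0}  "c"  orig:{}
  [2..2]={T1}  "b"  orig:{}
  [0..1]=∅  "dc"
  [1..2]={A}  "cb"
  [0..2]={S}  "dcb"

S ∈ T[0,2] ⇒ YES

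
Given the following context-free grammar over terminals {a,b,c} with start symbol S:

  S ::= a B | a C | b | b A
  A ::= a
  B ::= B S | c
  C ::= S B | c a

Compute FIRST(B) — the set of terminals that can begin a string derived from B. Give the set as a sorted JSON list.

Compute FIRST by fixpoint:
iter 1:
  A via A→a: +{a}
  B via B→c: +{c}
  C via C→c a: +{c}
  S via S→a B: +{a}
  S via S→b: +{b}
  S: {a,b}  A: {a}  B: {c}  C: {c}
iter 2:
  C via C→S B: +{a,b}
  S: {a,b}  A: {a}  B: {c}  C: {a,b,c}
iter 3: (no change)
  S: {a,b}  A: {a}  B: {c}  C: {a,b,c}

FIRST(B) = ["c"]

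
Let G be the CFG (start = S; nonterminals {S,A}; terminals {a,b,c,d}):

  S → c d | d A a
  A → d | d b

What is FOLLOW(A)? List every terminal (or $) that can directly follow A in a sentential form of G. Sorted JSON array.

FIRST sets, iterate to fixpoint:
iter 1:
  A via A→d: +{d}
  S via S→c d: +{c}
  S via S→d A a: +{d}
  FIRST(S)={c,d}  FIRST(A)={d}
iter 2: — fixpoint
  FIRST(S)={c,d}  FIRST(A)={d}

FOLLOW sets:
FOLLOW(S) := {$}
round 1:
  S→d A a: FOLLOW(A) ⊇ FIRST(a) = {a}; new: +{a}
  S: {$}  A: {a}
round 2: done
  S: {$}  A: {a}

FOLLOW(A) = ["a"]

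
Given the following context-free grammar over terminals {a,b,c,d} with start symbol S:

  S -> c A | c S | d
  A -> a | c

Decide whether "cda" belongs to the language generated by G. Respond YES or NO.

Convert to CNF:
  S -> T0 A | T0 S | d
  A -> a | c
  T0 -> c

CYK table (by increasing span):
  cell(0,0) c: {A,T0}  orig:{A}
  cell(1,1) d: {S}
  cell(2,2) a: {A}
  cell(0,1) cd: {S}
  cell(1,2) da: ∅
  cell(0,2) cda: ∅

S ∉ T[0,2] ⇒ NO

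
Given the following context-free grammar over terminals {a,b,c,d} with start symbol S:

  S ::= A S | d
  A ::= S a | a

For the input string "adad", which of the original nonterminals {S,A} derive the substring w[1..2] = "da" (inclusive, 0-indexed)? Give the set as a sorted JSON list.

Convert to CNF:
  S -> A S | d
  A -> S T0 | a
  T0 -> a

CYK fill (cells [i..j] with 1 ≤ i ≤ j ≤ 2 only):
  [1..1]={S}  "d"
  [2..2]={A,T0}  "a"  orig:{A}
  [1..2]={A}  "da"

Original NTs in T[1,2] deriving "da": ["A"]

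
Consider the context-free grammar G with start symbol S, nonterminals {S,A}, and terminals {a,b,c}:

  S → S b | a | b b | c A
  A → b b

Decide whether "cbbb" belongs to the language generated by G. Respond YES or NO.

CNF form of G:
  S -> S T0 | T0 T0 | T1 A | a
  A -> T0 T0
  T0 -> b
  T1 -> c

CYK table (by increasing span):
  T[0,0] 'c' = {T1}  orig:{}
  T[1,1] 'b' = {T0}  orig:{}
  T[2,2] 'b' = {T0}  orig:{}
  T[3,3] 'b' = {T0}  orig:{}
  T[0,1] 'cb' = ∅
  T[1,2] 'bb' = {A,S}
  T[2,3] 'bb' = {A,S}
  T[0,2] 'cbb' = {S}
  T[1,3] 'bbb' = {S}
  T[0,3] 'cbbb' = {S}

S ∈ T[0,3] ⇒ YES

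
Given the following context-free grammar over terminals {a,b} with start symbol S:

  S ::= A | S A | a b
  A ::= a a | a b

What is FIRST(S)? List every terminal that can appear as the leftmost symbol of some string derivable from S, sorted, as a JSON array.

FIRST iteration:
round 1:
  A via A→a a: +{a}
  S via S→A: +{a}
  FIRST[S]={a}  FIRST[A]={a}
round 2: done
  FIRST[S]={a}  FIRST[A]={a}

FIRST(S) = ["a"]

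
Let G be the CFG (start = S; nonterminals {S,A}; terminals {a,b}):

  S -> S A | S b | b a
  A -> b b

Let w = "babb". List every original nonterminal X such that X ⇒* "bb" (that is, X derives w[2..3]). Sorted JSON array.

CNF form of G:
  S -> S A | S T0 | T0 T1
  A -> T0 T0
  T0 -> b
  T1 -> a

CYK table (by increasing span) — only the sub-triangle for w[2..3]:
  T[2,2] 'b' = {T0}  orig:{}
  T[3,3] 'b' = {T0}  orig:{}
  T[2,3] 'bb' = {A}

Original NTs in T[2,3] deriving "bb": ["A"]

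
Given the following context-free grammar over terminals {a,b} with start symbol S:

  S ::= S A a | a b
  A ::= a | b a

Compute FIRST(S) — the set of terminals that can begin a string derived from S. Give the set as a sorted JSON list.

Compute FIRST by fixpoint:
round 1:
  A via A→a: +{a}
  A via A→b a: +{b}
  S via S→a b: +{a}
  FIRST(S)={a}  FIRST(A)={a,b}
round 2: done
  FIRST(S)={a}  FIRST(A)={a,b}

FIRST(S) = ["a"]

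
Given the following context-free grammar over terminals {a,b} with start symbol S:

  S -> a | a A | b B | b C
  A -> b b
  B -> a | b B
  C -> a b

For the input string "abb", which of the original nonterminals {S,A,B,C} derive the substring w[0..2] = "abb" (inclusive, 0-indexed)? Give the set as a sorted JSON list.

Convert to CNF:
  S -> T0 B | T0 C | T1 A | a
  A -> T0 T0
  B -> T0 B | a
  C -> T1 T0
  T0 -> b
  T1 -> a

Fill CYK table bottom-up (cells [i..j] with 0 ≤ i ≤ j ≤ 2 only):
  T[0,0] 'a' = {B,S,T1}  orig:{B,S}
  T[1,1] 'b' = {T0}  orig:{}
  T[2,2] 'b' = {T0}  orig:{}
  T[0,1] 'ab' = {C}
  T[1,2] 'bb' = {A}
  T[0,2] 'abb' = {S}

Original NTs in T[0,2] deriving "abb": ["S"]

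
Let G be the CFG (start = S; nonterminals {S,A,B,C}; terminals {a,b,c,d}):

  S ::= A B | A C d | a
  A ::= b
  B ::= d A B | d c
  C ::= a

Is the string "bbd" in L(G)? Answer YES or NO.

CNF form of G:
  S -> A B | A X3 | a
  A -> b
  B -> T0 T1 | T0 X2
  C -> a
  T0 -> d
  T1 -> c
  X2 -> A B
  X3 -> C T0

CYK fill:
  T[0,0] 'b' = {A}
  T[1,1] 'b' = {A}
  T[2,2] 'd' = {T0}  orig:{}
  T[0,1] 'bb' = ∅
  T[1,2] 'bd' = ∅
  T[0,2] 'bbd' = ∅

S ∉ T[0,2] ⇒ NO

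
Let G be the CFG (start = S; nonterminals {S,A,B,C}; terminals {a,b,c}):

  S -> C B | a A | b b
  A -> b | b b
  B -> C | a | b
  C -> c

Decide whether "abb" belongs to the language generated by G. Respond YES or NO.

Convert to CNF:
  S -> C B | T0 T0 | T1 A
  A -> T0 T0 | b
  B -> a | b | c
  C -> c
  T0 -> b
  T1 -> a

Fill CYK table bottom-up:
  [0..0]={B,T1}  "a"  orig:{B}
  [1..1]={A,B,T0}  "b"  orig:{A,B}
  [2..2]={A,B,T0}  "b"  orig:{A,B}
  [0..1]={S}  "ab"
  [1..2]={A,S}  "bb"
  [0..2]={S}  "abb"

S ∈ T[0,2] ⇒ YES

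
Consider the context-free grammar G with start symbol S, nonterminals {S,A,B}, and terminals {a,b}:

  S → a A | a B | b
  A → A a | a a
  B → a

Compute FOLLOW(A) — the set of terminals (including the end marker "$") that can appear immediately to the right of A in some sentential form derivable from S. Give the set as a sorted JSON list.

FIRST sets, iterate to fixpoint:
iter 1:
  A via A→a a: +{a}
  B via B→a: +{a}
  S via S→a A: +{a}
  S via S→b: +{b}
  FIRST(S)={a,b}  FIRST(A)={a}  FIRST(B)={a}
iter 2: — fixpoint
  FIRST(S)={a,b}  FIRST(A)={a}  FIRST(B)={a}

FOLLOW sets:
FOLLOW(S) := {$}
iter 1:
  A→A a: FOLLOW(A) ⊇ FIRST(a) = {a}; new: +{a}
  S→a A: FOLLOW(A) ⊇ FOLLOW(S) ⊇ {$}; new: +{$}
  S→a B: FOLLOW(B) ⊇ FOLLOW(S) ⊇ {$}; new: +{$}
  FOLLOW[S]={$}  FOLLOW[A]={$,a}  FOLLOW[B]={$}
iter 2: done
  FOLLOW[S]={$}  FOLLOW[A]={$,a}  FOLLOW[B]={$}

FOLLOW(A) = ["$", "a"]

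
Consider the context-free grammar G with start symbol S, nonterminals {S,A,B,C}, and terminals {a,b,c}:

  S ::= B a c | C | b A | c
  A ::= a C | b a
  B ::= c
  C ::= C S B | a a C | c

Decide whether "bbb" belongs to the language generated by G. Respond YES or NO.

CNF form of G:
  S -> B X5 | C X6 | T0 X7 | T1 A | c
  A -> T0 C | T1 T0
  B -> c
  C -> C X3 | T0 X4 | c
  T0 -> a
  T1 -> b
  T2 -> c
  X3 -> S B
  X4 -> T0 C
  X5 -> T0 T2
  X6 -> S B
  X7 -> T0 C

CYK fill:
  [0..0]={T1}  "b"  orig:{}
  [1..1]={T1}  "b"  orig:{}
  [2..2]={T1}  "b"  orig:{}
  [0..1]=∅  "bb"
  [1..2]=∅  "bb"
  [0..2]=∅  "bbb"

S ∉ T[0,2] ⇒ NO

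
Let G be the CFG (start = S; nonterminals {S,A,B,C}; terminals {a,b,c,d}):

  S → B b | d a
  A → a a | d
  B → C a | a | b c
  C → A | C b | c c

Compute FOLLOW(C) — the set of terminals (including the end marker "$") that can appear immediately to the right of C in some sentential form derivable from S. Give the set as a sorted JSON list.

FIRST iteration:
round 1:
  A via A→a a: +{a}
  A via A→d: +{d}
  B via B→a: +{a}
  B via B→b c: +{b}
  C via C→A: +{a,d}
  C via C→c c: +{c}
  S via S→B b: +{a,b}
  S via S→d a: +{d}
  FIRST[S]={a,b,d}  FIRST[A]={a,d}  FIRST[B]={a,b}  FIRST[C]={a,c,d}
round 2:
  B via B→C a: +{c,d}
  S via S→B b: +{c}
  FIRST[S]={a,b,c,d}  FIRST[A]={a,d}  FIRST[B]={a,b,c,d}  FIRST[C]={a,c,d}
round 3: (no change)
  FIRST[S]={a,b,c,d}  FIRST[A]={a,d}  FIRST[B]={a,b,c,d}  FIRST[C]={a,c,d}

FOLLOW iteration:
initialize: $ ∈ FOLLOW(S)
iter 1:
  B→C a: FOLLOW(C) ⊇ FIRST(a) = {a}; new: +{a}
  C→A: FOLLOW(A) ⊇ FOLLOW(C) ⊇ {a}; new: +{a}
  C→C b: FOLLOW(C) ⊇ FIRST(b) = {b}; new: +{b}
  S→B b: FOLLOW(B) ⊇ FIRST(b) = {b}; new: +{b}
  FOLLOW(S)={$}  FOLLOW(A)={a}  FOLLOW(B)={b}  FOLLOW(C)={a,b}
iter 2:
  C→A: FOLLOW(A) ⊇ FOLLOW(C) ⊇ {a,b}; new: +{b}
  FOLLOW(S)={$}  FOLLOW(A)={a,b}  FOLLOW(B)={b}  FOLLOW(C)={a,b}
iter 3: done
  FOLLOW(S)={$}  FOLLOW(A)={a,b}  FOLLOW(B)={b}  FOLLOW(C)={a,b}

FOLLOW(C) = ["a", "b"]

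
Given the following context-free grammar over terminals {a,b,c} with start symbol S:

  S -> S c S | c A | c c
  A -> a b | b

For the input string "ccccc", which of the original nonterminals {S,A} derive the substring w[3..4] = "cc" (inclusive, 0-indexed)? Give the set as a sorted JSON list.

Convert to CNF:
  S -> S X3 | T2 A | T2 T2
  A -> T0 T1 | b
  T0 -> a
  T1 -> b
  T2 -> c
  X3 -> T2 S

Fill CYK table bottom-up — only the sub-triangle for w[3..4]:
  T[3,3] 'c' = {T2}  orig:{}
  T[4,4] 'c' = {T2}  orig:{}
  T[3,4] 'cc' = {S}

Original NTs in T[3,4] deriving "cc": ["S"]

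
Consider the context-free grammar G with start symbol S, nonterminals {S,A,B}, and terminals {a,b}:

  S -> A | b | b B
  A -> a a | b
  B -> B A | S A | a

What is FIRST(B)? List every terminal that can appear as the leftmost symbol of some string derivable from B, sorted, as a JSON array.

FIRST iteration:
pass 1:
  A via A→a a: +{a}
  A via A→b: +{b}
  B via B→a: +{a}
  S via S→A: +{a,b}
  S: {a,b}  A: {a,b}  B: {a}
pass 2:
  B via B→S A: +{b}
  S: {a,b}  A: {a,b}  B: {a,b}
pass 3: (stable)
  S: {a,b}  A: {a,b}  B: {a,b}

FIRST(B) = ["a", "b"]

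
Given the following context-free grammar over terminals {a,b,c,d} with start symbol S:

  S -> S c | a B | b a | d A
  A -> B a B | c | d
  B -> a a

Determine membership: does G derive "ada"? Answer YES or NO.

Convert to CNF:
  S -> S T1 | T0 B | T2 T0 | T3 A
  A -> B X4 | c | d
  B -> T0 T0
  T0 -> a
  T1 -> c
  T2 -> b
  T3 -> d
  X4 -> T0 B

CYK fill:
  cell(0,0) a: {T0}  orig:{}
  cell(1,1) d: {A,T3}  orig:{A}
  cell(2,2) a: {T0}  orig:{}
  cell(0,1) ad: ∅
  cell(1,2) da: ∅
  cell(0,2) ada: ∅

S ∉ T[0,2] ⇒ NO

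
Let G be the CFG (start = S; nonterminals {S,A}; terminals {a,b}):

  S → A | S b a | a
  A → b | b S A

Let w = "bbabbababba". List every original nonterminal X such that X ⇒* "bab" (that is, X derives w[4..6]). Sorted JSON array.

CNF form of G:
  S -> S X3 | T0 X4 | a | b
  A -> T0 X2 | b
  T0 -> b
  T1 -> a
  X2 -> S A
  X3 -> T0 T1
  X4 -> S A

Fill CYK table bottom-up (cells [i..j] with 4 ≤ i ≤ j ≤ 6 only):
  T[4,4] 'b' = {A,S,T0}  orig:{A,S}
  T[5,5] 'a' = {S,T1}  orig:{S}
  T[6,6] 'b' = {A,S,T0}  orig:{A,S}
  T[4,5] 'ba' = {X3}  orig:{}
  T[5,6] 'ab' = {X2,X4}  orig:{}
  T[4,6] 'bab' = {A,S}

Original NTs in T[4,6] deriving "bab": ["A", "S"]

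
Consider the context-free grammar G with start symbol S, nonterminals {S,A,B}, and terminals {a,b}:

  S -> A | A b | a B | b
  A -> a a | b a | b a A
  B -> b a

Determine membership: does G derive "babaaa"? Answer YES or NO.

CNF form of G:
  S -> A T1 | T0 B | T0 T0 | T1 T0 | T1 X3 | b
  A -> T0 T0 | T1 T0 | T1 X2
  B -> T1 T0
  T0 -> a
  T1 -> b
  X2 -> T0 A
  X3 -> T0 A

CYK table (by increasing span):
  cell(0,0) b: {S,T1}  orig:{S}
  cell(1,1) a: {T0}  orig:{}
  cell(2,2) b: {S,T1}  orig:{S}
  cell(3,3) a: {T0}  orig:{}
  cell(4,4) a: {T0}  orig:{}
  cell(5,5) a: {T0}  orig:{}
  cell(0,1) ba: {A,B,S}
  cell(1,2) ab: ∅
  cell(2,3) ba: {A,B,S}
  cell(3,4) aa: {A,S}
  cell(4,5) aa: {A,S}
  cell(0,2) bab: {S}
  cell(1,3) aba: {S,X2,X3}  orig:{S}
  cell(2,4) baa: ∅
  cell(3,5) aaa: {X2,X3}  orig:{}
  cell(0,3) baba: {A,S}
  cell(1,4) abaa: ∅
  cell(2,5) baaa: {A,S}
  cell(0,4) babaa: ∅
  cell(1,5) abaaa: {X2,X3}  orig:{}
  cell(0,5) babaaa: {A,S}

S ∈ T[0,5] ⇒ YES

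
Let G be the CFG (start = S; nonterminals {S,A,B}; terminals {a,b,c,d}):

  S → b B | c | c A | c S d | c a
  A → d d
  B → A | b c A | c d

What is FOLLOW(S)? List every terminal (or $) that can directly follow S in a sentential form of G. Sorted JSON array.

FIRST sets, iterate to fixpoint:
iter 1:
  A via A→d d: +{d}
  B via B→A: +{d}
  B via B→b c A: +{b}
  B via B→c d: +{c}
  S via S→b B: +{b}
  S via S→c: +{c}
  FIRST[S]={b,c}  FIRST[A]={d}  FIRST[B]={b,c,d}
iter 2: (stable)
  FIRST[S]={b,c}  FIRST[A]={d}  FIRST[B]={b,c,d}

Compute FOLLOW by fixpoint:
FOLLOW(S) := {$}
pass 1:
  S→b B: FOLLOW(B) ⊇ FOLLOW(S) ⊇ {$}; new: +{$}
  S→c A: FOLLOW(A) ⊇ FOLLOW(S) ⊇ {$}; new: +{$}
  S→c S d: FOLLOW(S) ⊇ FIRST(d) = {d}; new: +{d}
  FOLLOW[S]={$,d}  FOLLOW[A]={$}  FOLLOW[B]={$}
pass 2:
  S→b B: FOLLOW(B) ⊇ FOLLOW(S) ⊇ {$,d}; new: +{d}
  S→c A: FOLLOW(A) ⊇ FOLLOW(S) ⊇ {$,d}; new: +{d}
  FOLLOW[S]={$,d}  FOLLOW[A]={$,d}  FOLLOW[B]={$,d}
pass 3: (stable)
  FOLLOW[S]={$,d}  FOLLOW[A]={$,d}  FOLLOW[B]={$,d}

FOLLOW(S) = ["$", "d"]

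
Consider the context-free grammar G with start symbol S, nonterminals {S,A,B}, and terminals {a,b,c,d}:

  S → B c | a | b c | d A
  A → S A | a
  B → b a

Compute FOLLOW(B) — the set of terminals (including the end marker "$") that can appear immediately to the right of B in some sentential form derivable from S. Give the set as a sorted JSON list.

Compute FIRST by fixpoint:
iter 1:
  A via A→a: +{a}
  B via B→b a: +{b}
  S via S→B c: +{b}
  S via S→a: +{a}
  S via S→d A: +{d}
  FIRST(S)={a,b,d}  FIRST(A)={a}  FIRST(B)={b}
iter 2:
  A via A→S A: +{b,d}
  FIRST(S)={a,b,d}  FIRST(A)={a,b,d}  FIRST(B)={b}
iter 3: (stable)
  FIRST(S)={a,b,d}  FIRST(A)={a,b,d}  FIRST(B)={b}

FOLLOW iteration:
seed FOLLOW(S) with $
pass 1:
  A→S A: FOLLOW(S) ⊇ FIRST(A) = {a,b,d}; new: +{a,b,d}
  S→B c: FOLLOW(B) ⊇ FIRST(c) = {c}; new: +{c}
  S→d A: FOLLOW(A) ⊇ FOLLOW(S) ⊇ {$,a,b,d}; new: +{$,a,b,d}
  S: {$,a,b,d}  A: {$,a,b,d}  B: {c}
pass 2: (no change)
  S: {$,a,b,d}  A: {$,a,b,d}  B: {c}

FOLLOW(B) = ["c"]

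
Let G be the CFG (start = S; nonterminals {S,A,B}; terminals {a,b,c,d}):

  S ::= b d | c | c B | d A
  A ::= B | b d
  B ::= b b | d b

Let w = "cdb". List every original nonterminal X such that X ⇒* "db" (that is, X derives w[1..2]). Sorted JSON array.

Convert to CNF:
  S -> T0 T1 | T1 A | T2 B | c
  A -> T0 T0 | T0 T1 | T1 T0
  B -> T0 T0 | T1 T0
  T0 -> b
  T1 -> d
  T2 -> c

CYK table (by increasing span), restricted to cells inside w[1..2]:
  T[1,1] 'd' = {T1}  orig:{}
  T[2,2] 'b' = {T0}  orig:{}
  T[1,2] 'db' = {A,B}

Original NTs in T[1,2] deriving "db": ["A", "B"]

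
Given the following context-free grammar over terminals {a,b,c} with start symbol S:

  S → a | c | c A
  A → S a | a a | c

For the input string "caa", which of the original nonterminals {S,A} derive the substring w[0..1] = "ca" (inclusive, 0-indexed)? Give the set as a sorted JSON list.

CNF form of G:
  S -> T1 A | a | c
  A -> S T0 | T0 T0 | c
  T0 -> a
  T1 -> c

CYK table (by increasing span), restricted to cells inside w[0..1]:
  T[0,0] 'c' = {A,S,T1}  orig:{A,S}
  T[1,1] 'a' = {S,T0}  orig:{S}
  T[0,1] 'ca' = {A}

Original NTs in T[0,1] deriving "ca": ["A"]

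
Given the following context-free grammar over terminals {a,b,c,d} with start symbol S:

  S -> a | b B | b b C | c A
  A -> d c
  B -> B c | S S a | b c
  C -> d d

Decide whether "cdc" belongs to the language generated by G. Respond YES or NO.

CNF form of G:
  S -> T1 A | T3 B | T3 X5 | a
  A -> T0 T1
  B -> B T1 | S X4 | T3 T1
  C -> T0 T0
  T0 -> d
  T1 -> c
  T2 -> a
  T3 -> b
  X4 -> S T2
  X5 -> T3 C

Fill CYK table bottom-up:
  [0..0]={T1}  "c"  orig:{}
  [1..1]={T0}  "d"  orig:{}
  [2..2]={T1}  "c"  orig:{}
  [0..1]=∅  "cd"
  [1..2]={A}  "dc"
  [0..2]={S}  "cdc"

S ∈ T[0,2] ⇒ YES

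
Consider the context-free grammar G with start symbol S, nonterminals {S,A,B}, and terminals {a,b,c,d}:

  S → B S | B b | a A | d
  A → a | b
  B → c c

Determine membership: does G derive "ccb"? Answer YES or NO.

Convert to CNF:
  S -> B S | B T1 | T2 A | d
  A -> a | b
  B -> T0 T0
  T0 -> c
  T1 -> b
  T2 -> a

Fill CYK table bottom-up:
  [0..0]={T0}  "c"  orig:{}
  [1..1]={T0}  "c"  orig:{}
  [2..2]={A,T1}  "b"  orig:{A}
  [0..1]={B}  "cc"
  [1..2]=∅  "cb"
  [0..2]={S}  "ccb"

S ∈ T[0,2] ⇒ YES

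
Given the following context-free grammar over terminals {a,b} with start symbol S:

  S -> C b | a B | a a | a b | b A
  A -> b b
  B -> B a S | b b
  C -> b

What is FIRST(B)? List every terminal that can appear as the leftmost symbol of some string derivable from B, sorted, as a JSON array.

FIRST iteration:
iter 1:
  A via A→b b: +{b}
  B via B→b b: +{b}
  C via C→b: +{b}
  S via S→C b: +{b}
  S via S→a B: +{a}
  FIRST(S)={a,b}  FIRST(A)={b}  FIRST(B)={b}  FIRST(C)={b}
iter 2: — fixpoint
  FIRST(S)={a,b}  FIRST(A)={b}  FIRST(B)={b}  FIRST(C)={b}

FIRST(B) = ["b"]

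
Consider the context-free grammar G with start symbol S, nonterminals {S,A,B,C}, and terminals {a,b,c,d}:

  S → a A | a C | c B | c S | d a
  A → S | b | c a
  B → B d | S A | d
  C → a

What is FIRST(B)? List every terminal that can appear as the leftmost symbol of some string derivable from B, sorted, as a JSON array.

Compute FIRST by fixpoint:
[1]
  A via A→b: +{b}
  A via A→c a: +{c}
  B via B→d: +{d}
  C via C→a: +{a}
  S via S→a A: +{a}
  S via S→c B: +{c}
  S via S→d a: +{d}
  S: {a,c,d}  A: {b,c}  B: {d}  C: {a}
[2]
  A via A→S: +{a,d}
  B via B→S A: +{a,c}
  S: {a,c,d}  A: {a,b,c,d}  B: {a,c,d}  C: {a}
[3] (stable)
  S: {a,c,d}  A: {a,b,c,d}  B: {a,c,d}  C: {a}

FIRST(B) = ["a", "c", "d"]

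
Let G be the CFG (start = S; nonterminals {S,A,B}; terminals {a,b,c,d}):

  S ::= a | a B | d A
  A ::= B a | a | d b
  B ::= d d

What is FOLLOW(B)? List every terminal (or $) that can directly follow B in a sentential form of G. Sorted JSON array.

FIRST sets, iterate to fixpoint:
iter 1:
  A via A→a: +{a}
  A via A→d b: +{d}
  B via B→d d: +{d}
  S via S→a: +{a}
  S via S→d A: +{d}
  FIRST[S]={a,d}  FIRST[A]={a,d}  FIRST[B]={d}
iter 2: — fixpoint
  FIRST[S]={a,d}  FIRST[A]={a,d}  FIRST[B]={d}

Compute FOLLOW by fixpoint:
FOLLOW(S) := {$}
iter 1:
  A→B a: FOLLOW(B) ⊇ FIRST(a) = {a}; new: +{a}
  S→a B: FOLLOW(B) ⊇ FOLLOW(S) ⊇ {$}; new: +{$}
  S→d A: FOLLOW(A) ⊇ FOLLOW(S) ⊇ {$}; new: +{$}
  FOLLOW(S)={$}  FOLLOW(A)={$}  FOLLOW(B)={$,a}
iter 2: (no change)
  FOLLOW(S)={$}  FOLLOW(A)={$}  FOLLOW(B)={$,a}

FOLLOW(B) = ["$", "a"]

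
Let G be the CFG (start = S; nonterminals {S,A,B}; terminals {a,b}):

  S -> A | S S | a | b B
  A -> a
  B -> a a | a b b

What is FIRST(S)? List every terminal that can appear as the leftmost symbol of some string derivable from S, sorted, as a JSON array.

Compute FIRST by fixpoint:
iter 1:
  A via A→a: +{a}
  B via B→a a: +{a}
  S via S→A: +{a}
  S via S→b B: +{b}
  S: {a,b}  A: {a}  B: {a}
iter 2: done
  S: {a,b}  A: {a}  B: {a}

FIRST(S) = ["a", "b"]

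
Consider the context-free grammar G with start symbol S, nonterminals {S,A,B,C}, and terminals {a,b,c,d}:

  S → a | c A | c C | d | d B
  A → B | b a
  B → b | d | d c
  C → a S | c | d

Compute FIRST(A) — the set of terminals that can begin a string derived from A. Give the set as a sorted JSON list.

FIRST sets, iterate to fixpoint:
[1]
  A via A→b a: +{b}
  B via B→b: +{b}
  B via B→d: +{d}
  C via C→a S: +{a}
  C via C→c: +{c}
  C via C→d: +{d}
  S via S→a: +{a}
  S via S→c A: +{c}
  S via S→d: +{d}
  FIRST(S)={a,c,d}  FIRST(A)={b}  FIRST(B)={b,d}  FIRST(C)={a,c,d}
[2]
  A via A→B: +{d}
  FIRST(S)={a,c,d}  FIRST(A)={b,d}  FIRST(B)={b,d}  FIRST(C)={a,c,d}
[3] (no change)
  FIRST(S)={a,c,d}  FIRST(A)={b,d}  FIRST(B)={b,d}  FIRST(C)={a,c,d}

FIRST(A) = ["b", "d"]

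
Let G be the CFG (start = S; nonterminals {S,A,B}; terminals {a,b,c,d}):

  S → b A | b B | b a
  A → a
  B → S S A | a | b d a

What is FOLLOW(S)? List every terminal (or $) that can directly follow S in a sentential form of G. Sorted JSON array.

FIRST sets, iterate to fixpoint:
iter 1:
  A via A→a: +{a}
  B via B→a: +{a}
  B via B→b d a: +{b}
  S via S→b A: +{b}
  S: {b}  A: {a}  B: {a,b}
iter 2: (stable)
  S: {b}  A: {a}  B: {a,b}

FOLLOW sets:
FOLLOW(S) := {$}
iter 1:
  B→S S A: FOLLOW(S) ⊇ FIRST(S) = {b}; new: +{b}
  B→S S A: FOLLOW(S) ⊇ FIRST(A) = {a}; new: +{a}
  S→b A: FOLLOW(A) ⊇ FOLLOW(S) ⊇ {$,a,b}; new: +{$,a,b}
  S→b B: FOLLOW(B) ⊇ FOLLOW(S) ⊇ {$,a,b}; new: +{$,a,b}
  FOLLOW(S)={$,a,b}  FOLLOW(A)={$,a,b}  FOLLOW(B)={$,a,b}
iter 2: — fixpoint
  FOLLOW(S)={$,a,b}  FOLLOW(A)={$,a,b}  FOLLOW(B)={$,a,b}

FOLLOW(S) = ["$", "a", "b"]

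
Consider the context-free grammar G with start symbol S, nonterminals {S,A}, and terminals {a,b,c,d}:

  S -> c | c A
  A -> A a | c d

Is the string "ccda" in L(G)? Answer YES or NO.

CNF form of G:
  S -> T1 A | c
  A -> A T0 | T1 T2
  T0 -> a
  T1 -> c
  T2 -> d

Fill CYK table bottom-up:
  T[0,0] 'c' = {S,T1}  orig:{S}
  T[1,1] 'c' = {S,T1}  orig:{S}
  T[2,2] 'd' = {T2}  orig:{}
  T[3,3] 'a' = {T0}  orig:{}
  T[0,1] 'cc' = ∅
  T[1,2] 'cd' = {A}
  T[2,3] 'da' = ∅
  T[0,2] 'ccd' = {S}
  T[1,3] 'cda' = {A}
  T[0,3] 'ccda' = {S}

S ∈ T[0,3] ⇒ YES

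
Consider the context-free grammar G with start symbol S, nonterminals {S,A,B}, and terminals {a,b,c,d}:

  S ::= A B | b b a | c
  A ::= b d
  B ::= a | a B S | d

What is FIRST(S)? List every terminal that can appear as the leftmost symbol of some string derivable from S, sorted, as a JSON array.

Compute FIRST by fixpoint:
round 1:
  A via A→b d: +{b}
  B via B→a: +{a}
  B via B→d: +{d}
  S via S→A B: +{b}
  S via S→c: +{c}
  FIRST(S)={b,c}  FIRST(A)={b}  FIRST(B)={a,d}
round 2: (stable)
  FIRST(S)={b,c}  FIRST(A)={b}  FIRST(B)={a,d}

FIRST(S) = ["b", "c"]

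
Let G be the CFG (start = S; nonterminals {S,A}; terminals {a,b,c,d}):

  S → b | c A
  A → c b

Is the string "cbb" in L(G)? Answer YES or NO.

Convert to CNF:
  S -> T0 A | b
  A -> T0 T1
  T0 -> c
  T1 -> b

CYK table (by increasing span):
  [0..0]={T0}  "c"  orig:{}
  [1..1]={S,T1}  "b"  orig:{S}
  [2..2]={S,T1}  "b"  orig:{S}
  [0..1]={A}  "cb"
  [1..2]=∅  "bb"
  [0..2]=∅  "cbb"

S ∉ T[0,2] ⇒ NO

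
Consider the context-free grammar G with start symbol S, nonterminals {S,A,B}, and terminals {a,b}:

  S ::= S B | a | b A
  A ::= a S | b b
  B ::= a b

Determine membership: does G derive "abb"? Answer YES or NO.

Convert to CNF:
  S -> S B | T1 A | a
  A -> T0 S | T1 T1
  B -> T0 T1
  T0 -> a
  T1 -> b

CYK table (by increasing span):
  [0..0]={S,T0}  "a"  orig:{S}
  [1..1]={T1}  "b"  orig:{}
  [2..2]={T1}  "b"  orig:{}
  [0..1]={B}  "ab"
  [1..2]={A}  "bb"
  [0..2]=∅  "abb"

S ∉ T[0,2] ⇒ NO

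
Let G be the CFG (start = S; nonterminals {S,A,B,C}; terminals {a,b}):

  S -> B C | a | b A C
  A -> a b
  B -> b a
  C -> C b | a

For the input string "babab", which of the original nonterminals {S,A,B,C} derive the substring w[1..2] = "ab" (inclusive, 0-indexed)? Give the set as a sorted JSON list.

Convert to CNF:
  S -> B C | T1 X2 | a
  A -> T0 T1
  B -> T1 T0
  C -> C T1 | a
  T0 -> a
  T1 -> b
  X2 -> A C

Fill CYK table bottom-up, restricted to cells inside w[1..2]:
  [1..1]={C,S,T0}  "a"  orig:{C,S}
  [2..2]={T1}  "b"  orig:{}
  [1..2]={A,C}  "ab"

Original NTs in T[1,2] deriving "ab": ["A", "C"]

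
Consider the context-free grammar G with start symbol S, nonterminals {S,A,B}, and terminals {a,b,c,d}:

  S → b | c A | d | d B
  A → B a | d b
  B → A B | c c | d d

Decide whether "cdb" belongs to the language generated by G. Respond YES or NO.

Convert to CNF:
  S -> T1 B | T3 A | b | d
  A -> B T0 | T1 T2
  B -> A B | T1 T1 | T3 T3
  T0 -> a
  T1 -> d
  T2 -> b
  T3 -> c

CYK table (by increasing span):
  cell(0,0) c: {T3}  orig:{}
  cell(1,1) d: {S,T1}  orig:{S}
  cell(2,2) b: {S,T2}  orig:{S}
  cell(0,1) cd: ∅
  cell(1,2) db: {A}
  cell(0,2) cdb: {S}

S ∈ T[0,2] ⇒ YES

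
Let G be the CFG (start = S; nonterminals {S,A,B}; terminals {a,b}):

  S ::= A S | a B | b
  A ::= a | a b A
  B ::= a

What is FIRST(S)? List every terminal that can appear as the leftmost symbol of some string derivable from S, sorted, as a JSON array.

FIRST iteration:
round 1:
  A via A→a: +{a}
  B via B→a: +{a}
  S via S→A S: +{a}
  S via S→b: +{b}
  FIRST(S)={a,b}  FIRST(A)={a}  FIRST(B)={a}
round 2: — fixpoint
  FIRST(S)={a,b}  FIRST(A)={a}  FIRST(B)={a}

FIRST(S) = ["a", "b"]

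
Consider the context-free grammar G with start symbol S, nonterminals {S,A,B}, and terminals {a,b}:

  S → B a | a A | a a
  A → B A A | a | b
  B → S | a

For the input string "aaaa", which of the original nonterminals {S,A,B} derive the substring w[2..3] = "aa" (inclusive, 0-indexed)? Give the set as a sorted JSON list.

Convert to CNF:
  S -> B T0 | T0 A | T0 T0
  A -> B X1 | a | b
  B -> B T0 | T0 A | T0 T0 | a
  T0 -> a
  X1 -> A A

CYK fill (cells [i..j] with 2 ≤ i ≤ j ≤ 3 only):
  T[2,2] 'a' = {A,B,T0}  orig:{A,B}
  T[3,3] 'a' = {A,B,T0}  orig:{A,B}
  T[2,3] 'aa' = {B,S,X1}  orig:{B,S}

Original NTs in T[2,3] deriving "aa": ["B", "S"]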